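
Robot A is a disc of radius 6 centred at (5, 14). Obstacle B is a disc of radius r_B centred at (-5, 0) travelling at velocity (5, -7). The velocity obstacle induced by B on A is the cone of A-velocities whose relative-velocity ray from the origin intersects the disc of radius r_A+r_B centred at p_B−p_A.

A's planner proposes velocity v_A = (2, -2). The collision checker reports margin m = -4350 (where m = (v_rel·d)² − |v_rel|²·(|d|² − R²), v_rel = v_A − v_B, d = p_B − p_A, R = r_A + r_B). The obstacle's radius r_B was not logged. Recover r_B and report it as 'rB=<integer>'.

m = -4350
d = (-10, -14);  v_rel = (-3, 5),  |v_rel|² = 34
v_rel×d = (-3)·(-14) − (5)·(-10) = 92
since m = R²·34 − 92²:  R² = (8464 + -4350) / 34 = 121
R = √121 = 11  ⇒  r_B = 11 − 6 = 5

rB=5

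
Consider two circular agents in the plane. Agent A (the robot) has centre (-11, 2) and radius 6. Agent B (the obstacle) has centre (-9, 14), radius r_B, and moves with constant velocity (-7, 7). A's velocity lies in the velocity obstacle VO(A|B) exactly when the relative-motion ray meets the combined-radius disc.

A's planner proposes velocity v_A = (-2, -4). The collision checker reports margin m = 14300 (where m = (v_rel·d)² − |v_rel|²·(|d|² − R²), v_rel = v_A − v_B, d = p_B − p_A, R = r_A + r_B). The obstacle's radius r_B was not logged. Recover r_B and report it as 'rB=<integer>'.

m = 14300
d = (2, 12);  v_rel = (5, -11),  |v_rel|² = 146
v_rel×d = (5)·(12) − (-11)·(2) = 82
since m = R²·146 − 82²:  R² = (6724 + 14300) / 146 = 144
R = √144 = 12  ⇒  r_B = 12 − 6 = 6

rB=6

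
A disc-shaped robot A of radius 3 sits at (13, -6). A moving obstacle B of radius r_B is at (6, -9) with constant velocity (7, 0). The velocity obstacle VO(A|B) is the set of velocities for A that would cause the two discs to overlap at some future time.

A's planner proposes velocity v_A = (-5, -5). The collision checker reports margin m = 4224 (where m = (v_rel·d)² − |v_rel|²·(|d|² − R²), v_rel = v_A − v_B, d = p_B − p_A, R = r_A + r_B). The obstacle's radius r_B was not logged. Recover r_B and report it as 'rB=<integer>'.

m = 4224
d = (-7, -3);  v_rel = (-12, -5),  |v_rel|² = 169
v_rel×d = (-12)·(-3) − (-5)·(-7) = 1
since m = R²·169 − 1²:  R² = (1 + 4224) / 169 = 25
R = √25 = 5  ⇒  r_B = 5 − 3 = 2

rB=2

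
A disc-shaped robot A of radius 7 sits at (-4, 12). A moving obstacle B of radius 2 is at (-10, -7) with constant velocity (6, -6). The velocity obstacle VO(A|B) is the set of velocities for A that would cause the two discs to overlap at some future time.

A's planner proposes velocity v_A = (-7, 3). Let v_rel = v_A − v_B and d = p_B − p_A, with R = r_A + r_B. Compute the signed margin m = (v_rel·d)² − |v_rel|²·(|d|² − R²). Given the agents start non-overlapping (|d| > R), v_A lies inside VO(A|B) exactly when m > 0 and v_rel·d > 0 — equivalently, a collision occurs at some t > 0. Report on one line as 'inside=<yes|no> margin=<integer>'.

d = (-6, -19),  |d|² = 397;  R = 7+2 = 9,  c = 397−9² = 316
v_rel = (-13, 9),  |v_rel|² = 250;  v_rel·d = (-13)·(-6) + (9)·(-19) = -93
250·t² + 186·t + 316 = 0  ⇒  m = (-93)² − 250·316 = -70351
m = -70351 < 0,  v_rel·d = -93 < 0  ⇒  outside

inside=no margin=-70351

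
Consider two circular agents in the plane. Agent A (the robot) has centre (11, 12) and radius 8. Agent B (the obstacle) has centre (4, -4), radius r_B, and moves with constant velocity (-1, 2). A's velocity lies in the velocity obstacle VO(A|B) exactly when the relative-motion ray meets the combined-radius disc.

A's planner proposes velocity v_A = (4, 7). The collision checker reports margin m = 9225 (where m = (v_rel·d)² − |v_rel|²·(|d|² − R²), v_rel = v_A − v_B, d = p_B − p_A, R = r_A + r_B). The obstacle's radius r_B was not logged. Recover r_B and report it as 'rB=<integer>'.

m = 9225
d = (-7, -16);  v_rel = (5, 5),  |v_rel|² = 50
v_rel×d = (5)·(-16) − (5)·(-7) = -45
since m = R²·50 − (-45)²:  R² = (2025 + 9225) / 50 = 225
R = √225 = 15  ⇒  r_B = 15 − 8 = 7

rB=7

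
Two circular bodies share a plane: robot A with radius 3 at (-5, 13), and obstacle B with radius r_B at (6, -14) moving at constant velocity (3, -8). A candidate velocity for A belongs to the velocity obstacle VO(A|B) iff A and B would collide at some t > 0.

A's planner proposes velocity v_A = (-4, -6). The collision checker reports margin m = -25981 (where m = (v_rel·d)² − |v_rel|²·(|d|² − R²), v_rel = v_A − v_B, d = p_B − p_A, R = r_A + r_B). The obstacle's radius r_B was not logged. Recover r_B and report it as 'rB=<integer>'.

m = -25981
d = (11, -27);  v_rel = (-7, 2),  |v_rel|² = 53
v_rel×d = (-7)·(-27) − (2)·(11) = 167
since m = R²·53 − 167²:  R² = (27889 + -25981) / 53 = 36
R = √36 = 6  ⇒  r_B = 6 − 3 = 3

rB=3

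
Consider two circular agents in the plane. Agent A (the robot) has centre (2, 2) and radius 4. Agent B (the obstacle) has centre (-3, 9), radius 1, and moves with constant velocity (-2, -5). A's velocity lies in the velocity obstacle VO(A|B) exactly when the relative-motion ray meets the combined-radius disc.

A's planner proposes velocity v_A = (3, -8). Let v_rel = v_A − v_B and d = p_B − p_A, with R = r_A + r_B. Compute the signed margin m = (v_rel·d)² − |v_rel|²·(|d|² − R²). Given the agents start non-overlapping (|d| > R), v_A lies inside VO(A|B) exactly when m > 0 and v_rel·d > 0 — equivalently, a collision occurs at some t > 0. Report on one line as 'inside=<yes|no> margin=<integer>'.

d = (-5, 7),  |d|² = 74;  R = 4+1 = 5,  c = 74−5² = 49
v_rel = (5, -3),  |v_rel|² = 34;  v_rel·d = (5)·(-5) + (-3)·(7) = -46
34·t² + 92·t + 49 = 0  ⇒  m = (-46)² − 34·49 = 450
m = 450 > 0,  v_rel·d = -46 < 0  ⇒  outside

inside=no margin=450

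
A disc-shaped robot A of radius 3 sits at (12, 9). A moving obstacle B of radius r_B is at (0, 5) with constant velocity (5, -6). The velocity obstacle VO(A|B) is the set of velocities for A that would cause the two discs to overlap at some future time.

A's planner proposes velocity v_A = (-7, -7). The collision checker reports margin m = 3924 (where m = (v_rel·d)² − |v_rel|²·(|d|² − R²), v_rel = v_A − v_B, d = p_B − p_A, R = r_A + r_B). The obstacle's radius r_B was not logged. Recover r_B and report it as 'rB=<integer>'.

m = 3924
d = (-12, -4);  v_rel = (-12, -1),  |v_rel|² = 145
v_rel×d = (-12)·(-4) − (-1)·(-12) = 36
since m = R²·145 − 36²:  R² = (1296 + 3924) / 145 = 36
R = √36 = 6  ⇒  r_B = 6 − 3 = 3

rB=3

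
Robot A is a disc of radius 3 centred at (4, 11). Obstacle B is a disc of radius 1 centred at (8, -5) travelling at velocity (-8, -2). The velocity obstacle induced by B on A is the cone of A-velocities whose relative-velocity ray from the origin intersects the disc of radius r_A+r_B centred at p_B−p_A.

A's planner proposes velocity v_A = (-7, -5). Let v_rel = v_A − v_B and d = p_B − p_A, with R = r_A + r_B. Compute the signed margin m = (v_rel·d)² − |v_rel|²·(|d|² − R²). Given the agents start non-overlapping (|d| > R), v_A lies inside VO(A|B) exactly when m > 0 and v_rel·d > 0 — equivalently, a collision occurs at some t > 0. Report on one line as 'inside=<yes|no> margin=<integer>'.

d = (4, -16),  |d|² = 272;  R = 3+1 = 4,  c = 272−4² = 256
v_rel = (1, -3),  |v_rel|² = 10;  v_rel·d = (1)·(4) + (-3)·(-16) = 52
10·t² − 104·t + 256 = 0  ⇒  m = 52² − 10·256 = 144
m = 144 > 0,  v_rel·d = 52 > 0  ⇒  inside

inside=yes margin=144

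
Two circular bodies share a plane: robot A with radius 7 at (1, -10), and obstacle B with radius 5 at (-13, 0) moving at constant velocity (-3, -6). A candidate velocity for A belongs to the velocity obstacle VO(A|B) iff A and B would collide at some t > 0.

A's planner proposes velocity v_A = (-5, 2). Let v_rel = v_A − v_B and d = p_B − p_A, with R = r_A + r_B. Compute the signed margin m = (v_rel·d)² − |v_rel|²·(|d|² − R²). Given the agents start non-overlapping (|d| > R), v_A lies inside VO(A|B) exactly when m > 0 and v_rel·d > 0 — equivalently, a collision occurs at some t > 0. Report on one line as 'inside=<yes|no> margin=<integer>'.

d = (-14, 10),  |d|² = 296;  R = 7+5 = 12,  c = 296−12² = 152
v_rel = (-2, 8),  |v_rel|² = 68;  v_rel·d = (-2)·(-14) + (8)·(10) = 108
68·t² − 216·t + 152 = 0  ⇒  m = 108² − 68·152 = 1328
m = 1328 > 0,  v_rel·d = 108 > 0  ⇒  inside

inside=yes margin=1328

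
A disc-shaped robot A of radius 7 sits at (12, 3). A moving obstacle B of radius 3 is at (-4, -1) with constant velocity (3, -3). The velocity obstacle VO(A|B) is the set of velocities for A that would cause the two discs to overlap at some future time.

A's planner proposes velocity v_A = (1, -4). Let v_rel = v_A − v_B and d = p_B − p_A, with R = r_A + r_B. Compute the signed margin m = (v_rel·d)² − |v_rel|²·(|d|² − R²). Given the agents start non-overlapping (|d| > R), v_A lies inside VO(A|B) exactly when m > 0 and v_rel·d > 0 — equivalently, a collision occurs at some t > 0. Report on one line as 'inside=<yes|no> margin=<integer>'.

d = (-16, -4),  |d|² = 272;  R = 7+3 = 10,  c = 272−10² = 172
v_rel = (-2, -1),  |v_rel|² = 5;  v_rel·d = (-2)·(-16) + (-1)·(-4) = 36
5·t² − 72·t + 172 = 0  ⇒  m = 36² − 5·172 = 436
m = 436 > 0,  v_rel·d = 36 > 0  ⇒  inside

inside=yes margin=436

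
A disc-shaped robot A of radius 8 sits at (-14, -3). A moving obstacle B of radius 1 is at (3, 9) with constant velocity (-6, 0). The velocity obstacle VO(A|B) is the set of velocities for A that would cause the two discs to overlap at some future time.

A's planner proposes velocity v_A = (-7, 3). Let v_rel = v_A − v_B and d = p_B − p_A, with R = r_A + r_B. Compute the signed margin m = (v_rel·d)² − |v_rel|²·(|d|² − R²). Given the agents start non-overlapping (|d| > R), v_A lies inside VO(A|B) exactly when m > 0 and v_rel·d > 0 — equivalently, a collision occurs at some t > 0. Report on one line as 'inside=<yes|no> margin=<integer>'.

d = (17, 12),  |d|² = 433;  R = 8+1 = 9,  c = 433−9² = 352
v_rel = (-1, 3),  |v_rel|² = 10;  v_rel·d = (-1)·(17) + (3)·(12) = 19
10·t² − 38·t + 352 = 0  ⇒  m = 19² − 10·352 = -3159
m = -3159 < 0,  v_rel·d = 19 > 0  ⇒  outside

inside=no margin=-3159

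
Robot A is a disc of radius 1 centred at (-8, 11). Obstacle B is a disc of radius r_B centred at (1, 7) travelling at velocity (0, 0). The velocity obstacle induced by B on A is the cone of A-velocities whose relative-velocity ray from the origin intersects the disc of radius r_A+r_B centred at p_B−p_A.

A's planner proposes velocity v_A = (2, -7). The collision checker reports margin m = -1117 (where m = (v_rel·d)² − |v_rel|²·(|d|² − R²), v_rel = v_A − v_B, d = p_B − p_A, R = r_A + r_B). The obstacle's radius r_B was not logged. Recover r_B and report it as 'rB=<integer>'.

m = -1117
d = (9, -4);  v_rel = (2, -7),  |v_rel|² = 53
v_rel×d = (2)·(-4) − (-7)·(9) = 55
since m = R²·53 − 55²:  R² = (3025 + -1117) / 53 = 36
R = √36 = 6  ⇒  r_B = 6 − 1 = 5

rB=5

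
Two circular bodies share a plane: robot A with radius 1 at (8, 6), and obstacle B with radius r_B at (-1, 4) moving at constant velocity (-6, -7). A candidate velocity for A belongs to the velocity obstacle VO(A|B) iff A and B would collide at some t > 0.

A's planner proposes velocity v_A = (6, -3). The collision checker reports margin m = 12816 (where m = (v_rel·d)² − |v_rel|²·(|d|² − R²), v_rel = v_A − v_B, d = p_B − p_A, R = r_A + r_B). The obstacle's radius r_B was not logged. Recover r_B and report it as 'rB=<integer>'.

m = 12816
d = (-9, -2);  v_rel = (12, 4),  |v_rel|² = 160
v_rel×d = (12)·(-2) − (4)·(-9) = 12
since m = R²·160 − 12²:  R² = (144 + 12816) / 160 = 81
R = √81 = 9  ⇒  r_B = 9 − 1 = 8

rB=8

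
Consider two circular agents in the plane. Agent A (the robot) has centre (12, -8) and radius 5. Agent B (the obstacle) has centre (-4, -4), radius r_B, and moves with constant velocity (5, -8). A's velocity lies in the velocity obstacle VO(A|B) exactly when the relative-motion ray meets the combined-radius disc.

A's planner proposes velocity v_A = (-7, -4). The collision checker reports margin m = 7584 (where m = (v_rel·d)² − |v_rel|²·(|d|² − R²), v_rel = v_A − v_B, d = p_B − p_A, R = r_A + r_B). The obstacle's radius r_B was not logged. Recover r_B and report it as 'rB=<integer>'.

m = 7584
d = (-16, 4);  v_rel = (-12, 4),  |v_rel|² = 160
v_rel×d = (-12)·(4) − (4)·(-16) = 16
since m = R²·160 − 16²:  R² = (256 + 7584) / 160 = 49
R = √49 = 7  ⇒  r_B = 7 − 5 = 2

rB=2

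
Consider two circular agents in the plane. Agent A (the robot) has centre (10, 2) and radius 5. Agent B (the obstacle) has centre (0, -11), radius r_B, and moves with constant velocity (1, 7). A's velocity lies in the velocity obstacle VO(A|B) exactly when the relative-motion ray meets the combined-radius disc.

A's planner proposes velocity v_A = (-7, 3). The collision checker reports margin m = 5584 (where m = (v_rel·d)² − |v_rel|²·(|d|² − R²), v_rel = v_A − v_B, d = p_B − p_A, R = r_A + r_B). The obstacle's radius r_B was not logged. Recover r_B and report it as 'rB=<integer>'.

m = 5584
d = (-10, -13);  v_rel = (-8, -4),  |v_rel|² = 80
v_rel×d = (-8)·(-13) − (-4)·(-10) = 64
since m = R²·80 − 64²:  R² = (4096 + 5584) / 80 = 121
R = √121 = 11  ⇒  r_B = 11 − 5 = 6

rB=6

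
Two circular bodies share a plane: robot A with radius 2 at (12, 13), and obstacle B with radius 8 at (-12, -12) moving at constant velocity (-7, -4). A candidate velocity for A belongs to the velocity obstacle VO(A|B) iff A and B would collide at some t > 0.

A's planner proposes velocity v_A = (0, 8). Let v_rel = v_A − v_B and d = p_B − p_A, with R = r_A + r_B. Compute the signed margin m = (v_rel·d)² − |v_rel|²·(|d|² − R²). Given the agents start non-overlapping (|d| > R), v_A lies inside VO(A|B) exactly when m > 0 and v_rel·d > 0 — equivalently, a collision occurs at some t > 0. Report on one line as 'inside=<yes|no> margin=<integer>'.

d = (-24, -25),  |d|² = 1201;  R = 2+8 = 10,  c = 1201−10² = 1101
v_rel = (7, 12),  |v_rel|² = 193;  v_rel·d = (7)·(-24) + (12)·(-25) = -468
193·t² + 936·t + 1101 = 0  ⇒  m = (-468)² − 193·1101 = 6531
m = 6531 > 0,  v_rel·d = -468 < 0  ⇒  outside

inside=no margin=6531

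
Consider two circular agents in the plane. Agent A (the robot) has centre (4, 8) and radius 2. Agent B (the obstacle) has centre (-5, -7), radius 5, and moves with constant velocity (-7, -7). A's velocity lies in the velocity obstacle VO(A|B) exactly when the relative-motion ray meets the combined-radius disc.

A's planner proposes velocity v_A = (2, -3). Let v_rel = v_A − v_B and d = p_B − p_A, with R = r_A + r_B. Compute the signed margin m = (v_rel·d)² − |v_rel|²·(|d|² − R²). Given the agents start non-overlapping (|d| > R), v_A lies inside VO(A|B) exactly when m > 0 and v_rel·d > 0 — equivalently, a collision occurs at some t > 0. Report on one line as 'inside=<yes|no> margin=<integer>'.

d = (-9, -15),  |d|² = 306;  R = 2+5 = 7,  c = 306−7² = 257
v_rel = (9, 4),  |v_rel|² = 97;  v_rel·d = (9)·(-9) + (4)·(-15) = -141
97·t² + 282·t + 257 = 0  ⇒  m = (-141)² − 97·257 = -5048
m = -5048 < 0,  v_rel·d = -141 < 0  ⇒  outside

inside=no margin=-5048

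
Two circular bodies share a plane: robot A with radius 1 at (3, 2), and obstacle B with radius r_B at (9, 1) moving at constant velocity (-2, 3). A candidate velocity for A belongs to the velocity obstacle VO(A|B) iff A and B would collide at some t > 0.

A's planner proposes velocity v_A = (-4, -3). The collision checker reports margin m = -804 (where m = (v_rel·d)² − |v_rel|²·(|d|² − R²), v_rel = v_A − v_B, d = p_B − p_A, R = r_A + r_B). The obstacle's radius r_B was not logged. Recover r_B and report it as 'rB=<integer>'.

m = -804
d = (6, -1);  v_rel = (-2, -6),  |v_rel|² = 40
v_rel×d = (-2)·(-1) − (-6)·(6) = 38
since m = R²·40 − 38²:  R² = (1444 + -804) / 40 = 16
R = √16 = 4  ⇒  r_B = 4 − 1 = 3

rB=3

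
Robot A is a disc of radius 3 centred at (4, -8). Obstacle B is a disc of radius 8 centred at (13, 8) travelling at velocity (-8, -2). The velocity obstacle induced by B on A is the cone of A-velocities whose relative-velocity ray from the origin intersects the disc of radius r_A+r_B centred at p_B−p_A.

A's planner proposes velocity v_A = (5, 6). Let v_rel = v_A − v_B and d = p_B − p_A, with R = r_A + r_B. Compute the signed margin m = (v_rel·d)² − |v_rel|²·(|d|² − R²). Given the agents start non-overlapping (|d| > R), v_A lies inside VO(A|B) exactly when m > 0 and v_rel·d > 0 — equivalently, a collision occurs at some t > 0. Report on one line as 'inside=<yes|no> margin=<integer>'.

d = (9, 16),  |d|² = 337;  R = 3+8 = 11,  c = 337−11² = 216
v_rel = (13, 8),  |v_rel|² = 233;  v_rel·d = (13)·(9) + (8)·(16) = 245
233·t² − 490·t + 216 = 0  ⇒  m = 245² − 233·216 = 9697
m = 9697 > 0,  v_rel·d = 245 > 0  ⇒  inside

inside=yes margin=9697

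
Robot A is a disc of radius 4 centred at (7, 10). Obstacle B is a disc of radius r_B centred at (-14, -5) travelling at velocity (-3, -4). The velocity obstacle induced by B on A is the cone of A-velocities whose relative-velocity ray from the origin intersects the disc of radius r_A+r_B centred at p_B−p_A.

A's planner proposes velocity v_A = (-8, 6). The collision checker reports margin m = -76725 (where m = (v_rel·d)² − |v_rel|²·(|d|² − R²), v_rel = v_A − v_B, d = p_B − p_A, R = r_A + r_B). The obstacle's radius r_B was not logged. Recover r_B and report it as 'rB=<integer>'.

m = -76725
d = (-21, -15);  v_rel = (-5, 10),  |v_rel|² = 125
v_rel×d = (-5)·(-15) − (10)·(-21) = 285
since m = R²·125 − 285²:  R² = (81225 + -76725) / 125 = 36
R = √36 = 6  ⇒  r_B = 6 − 4 = 2

rB=2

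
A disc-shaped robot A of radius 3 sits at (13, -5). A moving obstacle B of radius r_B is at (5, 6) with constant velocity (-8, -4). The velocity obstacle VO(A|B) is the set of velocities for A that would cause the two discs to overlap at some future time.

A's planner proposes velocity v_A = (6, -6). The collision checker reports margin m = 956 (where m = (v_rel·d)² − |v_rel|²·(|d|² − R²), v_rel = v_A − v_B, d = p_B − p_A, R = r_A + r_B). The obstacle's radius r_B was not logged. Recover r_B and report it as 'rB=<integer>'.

m = 956
d = (-8, 11);  v_rel = (14, -2),  |v_rel|² = 200
v_rel×d = (14)·(11) − (-2)·(-8) = 138
since m = R²·200 − 138²:  R² = (19044 + 956) / 200 = 100
R = √100 = 10  ⇒  r_B = 10 − 3 = 7

rB=7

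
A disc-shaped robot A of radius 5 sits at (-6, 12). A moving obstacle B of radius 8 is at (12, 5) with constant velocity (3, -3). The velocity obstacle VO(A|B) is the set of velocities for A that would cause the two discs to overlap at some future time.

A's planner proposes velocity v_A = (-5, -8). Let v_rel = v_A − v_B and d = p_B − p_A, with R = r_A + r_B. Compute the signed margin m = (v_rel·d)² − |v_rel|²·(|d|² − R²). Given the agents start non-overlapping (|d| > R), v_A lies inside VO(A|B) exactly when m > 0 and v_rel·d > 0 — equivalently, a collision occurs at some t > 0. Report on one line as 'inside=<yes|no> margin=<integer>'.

d = (18, -7),  |d|² = 373;  R = 5+8 = 13,  c = 373−13² = 204
v_rel = (-8, -5),  |v_rel|² = 89;  v_rel·d = (-8)·(18) + (-5)·(-7) = -109
89·t² + 218·t + 204 = 0  ⇒  m = (-109)² − 89·204 = -6275
m = -6275 < 0,  v_rel·d = -109 < 0  ⇒  outside

inside=no margin=-6275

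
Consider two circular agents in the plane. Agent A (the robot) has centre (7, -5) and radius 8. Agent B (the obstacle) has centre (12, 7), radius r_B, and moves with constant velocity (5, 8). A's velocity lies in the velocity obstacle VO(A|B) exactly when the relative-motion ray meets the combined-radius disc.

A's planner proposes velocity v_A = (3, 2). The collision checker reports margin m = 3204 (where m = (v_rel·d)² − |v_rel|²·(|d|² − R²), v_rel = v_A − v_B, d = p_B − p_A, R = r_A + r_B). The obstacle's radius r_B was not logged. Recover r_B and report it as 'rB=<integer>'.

m = 3204
d = (5, 12);  v_rel = (-2, -6),  |v_rel|² = 40
v_rel×d = (-2)·(12) − (-6)·(5) = 6
since m = R²·40 − 6²:  R² = (36 + 3204) / 40 = 81
R = √81 = 9  ⇒  r_B = 9 − 8 = 1

rB=1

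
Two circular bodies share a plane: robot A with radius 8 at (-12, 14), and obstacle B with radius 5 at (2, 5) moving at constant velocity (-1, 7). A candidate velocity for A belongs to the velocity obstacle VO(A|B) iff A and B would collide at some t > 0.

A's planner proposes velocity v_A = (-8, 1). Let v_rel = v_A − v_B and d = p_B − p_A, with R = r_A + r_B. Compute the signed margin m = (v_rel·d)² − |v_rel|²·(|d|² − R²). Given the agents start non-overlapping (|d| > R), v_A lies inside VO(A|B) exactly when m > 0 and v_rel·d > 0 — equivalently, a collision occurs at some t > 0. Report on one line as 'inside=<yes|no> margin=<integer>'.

d = (14, -9),  |d|² = 277;  R = 8+5 = 13,  c = 277−13² = 108
v_rel = (-7, -6),  |v_rel|² = 85;  v_rel·d = (-7)·(14) + (-6)·(-9) = -44
85·t² + 88·t + 108 = 0  ⇒  m = (-44)² − 85·108 = -7244
m = -7244 < 0,  v_rel·d = -44 < 0  ⇒  outside

inside=no margin=-7244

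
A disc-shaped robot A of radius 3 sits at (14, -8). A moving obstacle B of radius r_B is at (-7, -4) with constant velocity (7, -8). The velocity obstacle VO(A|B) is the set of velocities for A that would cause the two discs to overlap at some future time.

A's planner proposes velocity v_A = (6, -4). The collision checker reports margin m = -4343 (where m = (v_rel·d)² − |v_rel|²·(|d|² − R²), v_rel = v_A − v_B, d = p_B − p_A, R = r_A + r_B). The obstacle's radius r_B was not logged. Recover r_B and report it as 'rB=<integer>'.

m = -4343
d = (-21, 4);  v_rel = (-1, 4),  |v_rel|² = 17
v_rel×d = (-1)·(4) − (4)·(-21) = 80
since m = R²·17 − 80²:  R² = (6400 + -4343) / 17 = 121
R = √121 = 11  ⇒  r_B = 11 − 3 = 8

rB=8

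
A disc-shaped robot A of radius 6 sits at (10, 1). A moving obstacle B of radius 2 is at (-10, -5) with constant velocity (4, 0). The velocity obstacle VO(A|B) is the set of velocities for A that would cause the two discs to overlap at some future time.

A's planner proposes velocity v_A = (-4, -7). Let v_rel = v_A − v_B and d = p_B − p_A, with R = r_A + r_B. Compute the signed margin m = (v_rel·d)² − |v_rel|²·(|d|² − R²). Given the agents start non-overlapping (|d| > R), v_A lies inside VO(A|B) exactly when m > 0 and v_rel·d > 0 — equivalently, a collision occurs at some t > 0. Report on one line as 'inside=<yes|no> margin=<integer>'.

d = (-20, -6),  |d|² = 436;  R = 6+2 = 8,  c = 436−8² = 372
v_rel = (-8, -7),  |v_rel|² = 113;  v_rel·d = (-8)·(-20) + (-7)·(-6) = 202
113·t² − 404·t + 372 = 0  ⇒  m = 202² − 113·372 = -1232
m = -1232 < 0,  v_rel·d = 202 > 0  ⇒  outside

inside=no margin=-1232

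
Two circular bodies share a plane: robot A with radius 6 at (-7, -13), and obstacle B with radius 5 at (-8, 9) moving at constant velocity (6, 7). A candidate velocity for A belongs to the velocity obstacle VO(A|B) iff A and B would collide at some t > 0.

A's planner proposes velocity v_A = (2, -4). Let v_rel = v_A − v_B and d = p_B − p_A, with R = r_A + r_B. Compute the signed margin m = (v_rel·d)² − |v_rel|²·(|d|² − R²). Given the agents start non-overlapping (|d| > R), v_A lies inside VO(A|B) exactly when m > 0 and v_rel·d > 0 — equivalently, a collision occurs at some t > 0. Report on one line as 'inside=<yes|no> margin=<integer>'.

d = (-1, 22),  |d|² = 485;  R = 6+5 = 11,  c = 485−11² = 364
v_rel = (-4, -11),  |v_rel|² = 137;  v_rel·d = (-4)·(-1) + (-11)·(22) = -238
137·t² + 476·t + 364 = 0  ⇒  m = (-238)² − 137·364 = 6776
m = 6776 > 0,  v_rel·d = -238 < 0  ⇒  outside

inside=no margin=6776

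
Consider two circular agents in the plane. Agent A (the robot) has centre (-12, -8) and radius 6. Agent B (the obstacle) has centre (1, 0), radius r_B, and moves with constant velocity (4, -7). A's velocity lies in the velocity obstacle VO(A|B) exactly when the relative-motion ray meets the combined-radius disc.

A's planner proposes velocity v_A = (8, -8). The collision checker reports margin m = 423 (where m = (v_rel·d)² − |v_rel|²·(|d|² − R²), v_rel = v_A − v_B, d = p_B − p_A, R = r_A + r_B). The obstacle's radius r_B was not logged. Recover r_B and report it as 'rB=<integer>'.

m = 423
d = (13, 8);  v_rel = (4, -1),  |v_rel|² = 17
v_rel×d = (4)·(8) − (-1)·(13) = 45
since m = R²·17 − 45²:  R² = (2025 + 423) / 17 = 144
R = √144 = 12  ⇒  r_B = 12 − 6 = 6

rB=6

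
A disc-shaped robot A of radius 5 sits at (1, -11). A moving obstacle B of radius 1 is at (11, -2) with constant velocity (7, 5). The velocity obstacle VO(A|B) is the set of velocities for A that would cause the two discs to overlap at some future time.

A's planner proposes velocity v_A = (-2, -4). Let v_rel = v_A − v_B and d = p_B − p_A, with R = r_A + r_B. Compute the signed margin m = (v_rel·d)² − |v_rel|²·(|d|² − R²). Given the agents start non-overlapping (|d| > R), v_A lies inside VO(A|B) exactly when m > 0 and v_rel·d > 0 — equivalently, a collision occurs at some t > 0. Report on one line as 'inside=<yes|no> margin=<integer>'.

d = (10, 9),  |d|² = 181;  R = 5+1 = 6,  c = 181−6² = 145
v_rel = (-9, -9),  |v_rel|² = 162;  v_rel·d = (-9)·(10) + (-9)·(9) = -171
162·t² + 342·t + 145 = 0  ⇒  m = (-171)² − 162·145 = 5751
m = 5751 > 0,  v_rel·d = -171 < 0  ⇒  outside

inside=no margin=5751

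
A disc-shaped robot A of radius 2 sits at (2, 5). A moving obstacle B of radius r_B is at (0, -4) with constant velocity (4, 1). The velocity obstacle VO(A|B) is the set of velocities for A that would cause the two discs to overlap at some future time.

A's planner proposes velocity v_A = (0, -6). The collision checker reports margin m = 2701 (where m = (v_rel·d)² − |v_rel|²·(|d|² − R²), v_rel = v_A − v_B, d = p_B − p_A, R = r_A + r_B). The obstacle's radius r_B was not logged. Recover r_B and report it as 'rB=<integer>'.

m = 2701
d = (-2, -9);  v_rel = (-4, -7),  |v_rel|² = 65
v_rel×d = (-4)·(-9) − (-7)·(-2) = 22
since m = R²·65 − 22²:  R² = (484 + 2701) / 65 = 49
R = √49 = 7  ⇒  r_B = 7 − 2 = 5

rB=5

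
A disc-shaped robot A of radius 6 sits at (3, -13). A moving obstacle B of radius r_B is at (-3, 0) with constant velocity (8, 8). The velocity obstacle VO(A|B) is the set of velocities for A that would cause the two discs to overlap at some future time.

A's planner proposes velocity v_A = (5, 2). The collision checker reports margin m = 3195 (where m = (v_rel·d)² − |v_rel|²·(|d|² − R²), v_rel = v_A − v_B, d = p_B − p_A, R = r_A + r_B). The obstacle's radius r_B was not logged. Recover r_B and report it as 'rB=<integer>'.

m = 3195
d = (-6, 13);  v_rel = (-3, -6),  |v_rel|² = 45
v_rel×d = (-3)·(13) − (-6)·(-6) = -75
since m = R²·45 − (-75)²:  R² = (5625 + 3195) / 45 = 196
R = √196 = 14  ⇒  r_B = 14 − 6 = 8

rB=8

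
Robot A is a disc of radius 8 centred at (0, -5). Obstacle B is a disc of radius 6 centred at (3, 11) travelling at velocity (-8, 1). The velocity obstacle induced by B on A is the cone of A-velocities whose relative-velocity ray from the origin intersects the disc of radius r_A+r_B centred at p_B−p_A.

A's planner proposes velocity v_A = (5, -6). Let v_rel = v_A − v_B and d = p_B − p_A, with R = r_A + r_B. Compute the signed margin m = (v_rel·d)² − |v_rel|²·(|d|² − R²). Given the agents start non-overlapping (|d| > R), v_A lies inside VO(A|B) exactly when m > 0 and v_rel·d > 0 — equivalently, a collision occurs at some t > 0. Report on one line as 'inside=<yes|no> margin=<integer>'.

d = (3, 16),  |d|² = 265;  R = 8+6 = 14,  c = 265−14² = 69
v_rel = (13, -7),  |v_rel|² = 218;  v_rel·d = (13)·(3) + (-7)·(16) = -73
218·t² + 146·t + 69 = 0  ⇒  m = (-73)² − 218·69 = -9713
m = -9713 < 0,  v_rel·d = -73 < 0  ⇒  outside

inside=no margin=-9713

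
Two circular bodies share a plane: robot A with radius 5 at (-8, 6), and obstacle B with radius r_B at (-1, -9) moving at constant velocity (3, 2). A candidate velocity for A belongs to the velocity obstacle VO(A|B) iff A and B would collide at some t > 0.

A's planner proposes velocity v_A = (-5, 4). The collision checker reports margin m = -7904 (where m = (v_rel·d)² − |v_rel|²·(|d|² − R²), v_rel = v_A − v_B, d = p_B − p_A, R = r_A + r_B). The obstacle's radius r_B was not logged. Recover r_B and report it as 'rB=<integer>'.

m = -7904
d = (7, -15);  v_rel = (-8, 2),  |v_rel|² = 68
v_rel×d = (-8)·(-15) − (2)·(7) = 106
since m = R²·68 − 106²:  R² = (11236 + -7904) / 68 = 49
R = √49 = 7  ⇒  r_B = 7 − 5 = 2

rB=2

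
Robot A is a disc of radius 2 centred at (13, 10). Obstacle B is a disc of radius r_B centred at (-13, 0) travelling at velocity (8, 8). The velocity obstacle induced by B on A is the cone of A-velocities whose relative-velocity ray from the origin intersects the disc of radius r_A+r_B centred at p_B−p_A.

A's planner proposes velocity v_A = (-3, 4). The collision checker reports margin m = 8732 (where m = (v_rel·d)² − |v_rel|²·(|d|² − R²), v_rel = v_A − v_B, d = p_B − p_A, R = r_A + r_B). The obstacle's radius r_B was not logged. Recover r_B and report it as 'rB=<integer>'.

m = 8732
d = (-26, -10);  v_rel = (-11, -4),  |v_rel|² = 137
v_rel×d = (-11)·(-10) − (-4)·(-26) = 6
since m = R²·137 − 6²:  R² = (36 + 8732) / 137 = 64
R = √64 = 8  ⇒  r_B = 8 − 2 = 6

rB=6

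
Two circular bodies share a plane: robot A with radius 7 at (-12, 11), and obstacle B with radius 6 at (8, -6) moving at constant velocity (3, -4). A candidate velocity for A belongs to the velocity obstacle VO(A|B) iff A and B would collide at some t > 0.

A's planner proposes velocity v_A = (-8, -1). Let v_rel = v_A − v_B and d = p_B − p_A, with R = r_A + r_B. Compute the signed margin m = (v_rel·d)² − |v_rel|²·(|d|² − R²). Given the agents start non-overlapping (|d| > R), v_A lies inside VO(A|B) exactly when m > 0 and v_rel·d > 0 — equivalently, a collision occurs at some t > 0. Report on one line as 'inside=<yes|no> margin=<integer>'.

d = (20, -17),  |d|² = 689;  R = 7+6 = 13,  c = 689−13² = 520
v_rel = (-11, 3),  |v_rel|² = 130;  v_rel·d = (-11)·(20) + (3)·(-17) = -271
130·t² + 542·t + 520 = 0  ⇒  m = (-271)² − 130·520 = 5841
m = 5841 > 0,  v_rel·d = -271 < 0  ⇒  outside

inside=no margin=5841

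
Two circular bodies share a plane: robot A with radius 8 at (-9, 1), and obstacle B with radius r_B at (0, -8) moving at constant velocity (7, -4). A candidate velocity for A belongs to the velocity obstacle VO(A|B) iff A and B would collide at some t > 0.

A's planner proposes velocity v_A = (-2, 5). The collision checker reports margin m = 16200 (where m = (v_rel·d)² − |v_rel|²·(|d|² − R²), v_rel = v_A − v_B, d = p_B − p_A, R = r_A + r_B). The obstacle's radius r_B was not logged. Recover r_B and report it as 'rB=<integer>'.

m = 16200
d = (9, -9);  v_rel = (-9, 9),  |v_rel|² = 162
v_rel×d = (-9)·(-9) − (9)·(9) = 0
since m = R²·162 − 0²:  R² = (0 + 16200) / 162 = 100
R = √100 = 10  ⇒  r_B = 10 − 8 = 2

rB=2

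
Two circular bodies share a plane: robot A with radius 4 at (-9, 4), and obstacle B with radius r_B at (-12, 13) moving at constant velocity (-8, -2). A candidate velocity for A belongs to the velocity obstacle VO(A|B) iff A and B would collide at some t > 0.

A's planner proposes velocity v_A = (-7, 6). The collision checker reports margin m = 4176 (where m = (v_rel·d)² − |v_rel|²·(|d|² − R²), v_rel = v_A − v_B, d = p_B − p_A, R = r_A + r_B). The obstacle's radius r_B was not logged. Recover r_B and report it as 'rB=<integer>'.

m = 4176
d = (-3, 9);  v_rel = (1, 8),  |v_rel|² = 65
v_rel×d = (1)·(9) − (8)·(-3) = 33
since m = R²·65 − 33²:  R² = (1089 + 4176) / 65 = 81
R = √81 = 9  ⇒  r_B = 9 − 4 = 5

rB=5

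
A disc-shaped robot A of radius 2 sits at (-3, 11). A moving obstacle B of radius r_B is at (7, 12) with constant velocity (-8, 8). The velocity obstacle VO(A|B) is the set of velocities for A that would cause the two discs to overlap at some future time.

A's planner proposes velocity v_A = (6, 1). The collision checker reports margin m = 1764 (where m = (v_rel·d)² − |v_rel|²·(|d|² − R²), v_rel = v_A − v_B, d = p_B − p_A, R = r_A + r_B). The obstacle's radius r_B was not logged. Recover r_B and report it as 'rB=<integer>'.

m = 1764
d = (10, 1);  v_rel = (14, -7),  |v_rel|² = 245
v_rel×d = (14)·(1) − (-7)·(10) = 84
since m = R²·245 − 84²:  R² = (7056 + 1764) / 245 = 36
R = √36 = 6  ⇒  r_B = 6 − 2 = 4

rB=4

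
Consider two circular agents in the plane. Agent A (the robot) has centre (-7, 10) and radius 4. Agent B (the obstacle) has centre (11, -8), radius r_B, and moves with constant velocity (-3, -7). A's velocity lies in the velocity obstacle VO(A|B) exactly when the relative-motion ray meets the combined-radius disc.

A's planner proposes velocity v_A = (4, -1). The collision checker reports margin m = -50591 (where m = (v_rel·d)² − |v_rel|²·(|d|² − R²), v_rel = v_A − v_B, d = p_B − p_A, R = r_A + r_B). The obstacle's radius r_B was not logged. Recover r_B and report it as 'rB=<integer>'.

m = -50591
d = (18, -18);  v_rel = (7, 6),  |v_rel|² = 85
v_rel×d = (7)·(-18) − (6)·(18) = -234
since m = R²·85 − (-234)²:  R² = (54756 + -50591) / 85 = 49
R = √49 = 7  ⇒  r_B = 7 − 4 = 3

rB=3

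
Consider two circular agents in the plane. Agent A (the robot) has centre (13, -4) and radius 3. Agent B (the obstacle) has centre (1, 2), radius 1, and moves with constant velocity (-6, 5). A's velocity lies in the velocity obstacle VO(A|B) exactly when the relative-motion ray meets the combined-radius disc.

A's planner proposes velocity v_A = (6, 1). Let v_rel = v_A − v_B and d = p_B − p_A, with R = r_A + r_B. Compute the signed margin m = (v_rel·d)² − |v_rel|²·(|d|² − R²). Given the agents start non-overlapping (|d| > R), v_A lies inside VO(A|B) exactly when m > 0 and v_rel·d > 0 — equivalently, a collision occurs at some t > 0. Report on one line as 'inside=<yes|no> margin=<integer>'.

d = (-12, 6),  |d|² = 180;  R = 3+1 = 4,  c = 180−4² = 164
v_rel = (12, -4),  |v_rel|² = 160;  v_rel·d = (12)·(-12) + (-4)·(6) = -168
160·t² + 336·t + 164 = 0  ⇒  m = (-168)² − 160·164 = 1984
m = 1984 > 0,  v_rel·d = -168 < 0  ⇒  outside

inside=no margin=1984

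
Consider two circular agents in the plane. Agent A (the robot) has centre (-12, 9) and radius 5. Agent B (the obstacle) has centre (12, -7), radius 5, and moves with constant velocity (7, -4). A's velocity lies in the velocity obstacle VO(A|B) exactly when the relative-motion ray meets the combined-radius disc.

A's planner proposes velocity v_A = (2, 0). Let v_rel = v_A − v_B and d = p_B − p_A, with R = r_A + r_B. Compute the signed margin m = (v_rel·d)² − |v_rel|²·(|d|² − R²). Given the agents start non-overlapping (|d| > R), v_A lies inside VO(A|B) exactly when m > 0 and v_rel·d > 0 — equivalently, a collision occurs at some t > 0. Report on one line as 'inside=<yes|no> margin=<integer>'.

d = (24, -16),  |d|² = 832;  R = 5+5 = 10,  c = 832−10² = 732
v_rel = (-5, 4),  |v_rel|² = 41;  v_rel·d = (-5)·(24) + (4)·(-16) = -184
41·t² + 368·t + 732 = 0  ⇒  m = (-184)² − 41·732 = 3844
m = 3844 > 0,  v_rel·d = -184 < 0  ⇒  outside

inside=no margin=3844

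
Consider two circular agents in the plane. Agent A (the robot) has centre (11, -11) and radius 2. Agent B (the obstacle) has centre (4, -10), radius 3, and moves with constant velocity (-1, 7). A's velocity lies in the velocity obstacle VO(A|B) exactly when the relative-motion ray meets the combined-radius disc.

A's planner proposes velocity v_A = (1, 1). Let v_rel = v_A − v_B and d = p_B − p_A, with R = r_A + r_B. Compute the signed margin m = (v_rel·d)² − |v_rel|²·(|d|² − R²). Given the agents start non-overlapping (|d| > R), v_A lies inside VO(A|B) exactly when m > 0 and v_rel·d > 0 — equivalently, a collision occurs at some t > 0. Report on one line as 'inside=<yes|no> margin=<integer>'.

d = (-7, 1),  |d|² = 50;  R = 2+3 = 5,  c = 50−5² = 25
v_rel = (2, -6),  |v_rel|² = 40;  v_rel·d = (2)·(-7) + (-6)·(1) = -20
40·t² + 40·t + 25 = 0  ⇒  m = (-20)² − 40·25 = -600
m = -600 < 0,  v_rel·d = -20 < 0  ⇒  outside

inside=no margin=-600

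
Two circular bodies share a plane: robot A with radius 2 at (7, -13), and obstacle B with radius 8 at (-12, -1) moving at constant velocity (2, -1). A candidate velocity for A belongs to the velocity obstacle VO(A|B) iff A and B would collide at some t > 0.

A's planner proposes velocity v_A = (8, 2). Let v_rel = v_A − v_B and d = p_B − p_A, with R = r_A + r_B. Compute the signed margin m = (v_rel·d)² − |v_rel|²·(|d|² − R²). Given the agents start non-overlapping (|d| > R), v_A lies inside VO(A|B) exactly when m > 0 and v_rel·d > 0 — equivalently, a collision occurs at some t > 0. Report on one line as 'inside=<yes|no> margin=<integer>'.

d = (-19, 12),  |d|² = 505;  R = 2+8 = 10,  c = 505−10² = 405
v_rel = (6, 3),  |v_rel|² = 45;  v_rel·d = (6)·(-19) + (3)·(12) = -78
45·t² + 156·t + 405 = 0  ⇒  m = (-78)² − 45·405 = -12141
m = -12141 < 0,  v_rel·d = -78 < 0  ⇒  outside

inside=no margin=-12141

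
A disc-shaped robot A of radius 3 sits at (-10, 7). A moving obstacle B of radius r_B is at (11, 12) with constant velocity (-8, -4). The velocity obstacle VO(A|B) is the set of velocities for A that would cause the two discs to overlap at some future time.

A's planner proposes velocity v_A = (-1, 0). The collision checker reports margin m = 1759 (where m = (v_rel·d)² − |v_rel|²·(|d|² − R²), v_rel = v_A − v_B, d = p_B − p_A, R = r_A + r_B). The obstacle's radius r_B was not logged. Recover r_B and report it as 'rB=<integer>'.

m = 1759
d = (21, 5);  v_rel = (7, 4),  |v_rel|² = 65
v_rel×d = (7)·(5) − (4)·(21) = -49
since m = R²·65 − (-49)²:  R² = (2401 + 1759) / 65 = 64
R = √64 = 8  ⇒  r_B = 8 − 3 = 5

rB=5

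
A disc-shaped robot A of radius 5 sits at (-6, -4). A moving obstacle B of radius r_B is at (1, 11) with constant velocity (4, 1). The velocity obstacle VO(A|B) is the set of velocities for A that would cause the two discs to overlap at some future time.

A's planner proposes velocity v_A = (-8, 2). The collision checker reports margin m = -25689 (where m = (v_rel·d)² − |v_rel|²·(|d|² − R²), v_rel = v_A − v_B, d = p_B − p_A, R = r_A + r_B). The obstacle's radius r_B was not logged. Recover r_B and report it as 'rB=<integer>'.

m = -25689
d = (7, 15);  v_rel = (-12, 1),  |v_rel|² = 145
v_rel×d = (-12)·(15) − (1)·(7) = -187
since m = R²·145 − (-187)²:  R² = (34969 + -25689) / 145 = 64
R = √64 = 8  ⇒  r_B = 8 − 5 = 3

rB=3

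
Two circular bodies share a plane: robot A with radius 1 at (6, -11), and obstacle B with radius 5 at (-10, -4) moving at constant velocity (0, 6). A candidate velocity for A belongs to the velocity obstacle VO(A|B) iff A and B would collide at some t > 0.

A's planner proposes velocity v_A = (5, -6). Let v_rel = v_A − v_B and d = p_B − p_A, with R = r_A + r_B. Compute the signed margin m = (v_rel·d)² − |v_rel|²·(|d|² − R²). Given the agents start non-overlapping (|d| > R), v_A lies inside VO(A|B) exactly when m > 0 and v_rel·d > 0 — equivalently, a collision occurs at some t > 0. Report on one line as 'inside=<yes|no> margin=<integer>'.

d = (-16, 7),  |d|² = 305;  R = 1+5 = 6,  c = 305−6² = 269
v_rel = (5, -12),  |v_rel|² = 169;  v_rel·d = (5)·(-16) + (-12)·(7) = -164
169·t² + 328·t + 269 = 0  ⇒  m = (-164)² − 169·269 = -18565
m = -18565 < 0,  v_rel·d = -164 < 0  ⇒  outside

inside=no margin=-18565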